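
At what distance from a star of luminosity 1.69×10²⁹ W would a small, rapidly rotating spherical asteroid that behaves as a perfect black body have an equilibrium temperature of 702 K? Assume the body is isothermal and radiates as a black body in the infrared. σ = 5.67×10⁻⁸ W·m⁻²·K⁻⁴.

d ≈ 4.94×10¹¹ m

For an isothermal black-emitting sphere, (1−a)S·πr² = σ·4πr²·T⁴ ⇒ S = 4σT⁴/(1−a).
S = 4·5.67×10⁻⁸·(702)⁴/1.00 = 55080 W/m².
Flux falls as S = L/(4πd²), so d = √(L/(4πS)) = √(1.69×10²⁹/(4π·55080)).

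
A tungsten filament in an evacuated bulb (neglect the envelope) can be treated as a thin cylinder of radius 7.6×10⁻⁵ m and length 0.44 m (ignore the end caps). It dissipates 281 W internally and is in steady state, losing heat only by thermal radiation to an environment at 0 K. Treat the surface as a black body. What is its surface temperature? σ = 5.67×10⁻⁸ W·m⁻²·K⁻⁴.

T ≈ 2200 K

Steady state: internal power = radiated power, P = εσA T⁴.
Radiating area A = 2πrL = 2.101×10⁻⁴ m².
T⁴ = P/(εσA) = 281/(1.0·5.67×10⁻⁸·2.101×10⁻⁴) = 2.359×10¹³ K⁴.
T = (2.359×10¹³)^(1/4).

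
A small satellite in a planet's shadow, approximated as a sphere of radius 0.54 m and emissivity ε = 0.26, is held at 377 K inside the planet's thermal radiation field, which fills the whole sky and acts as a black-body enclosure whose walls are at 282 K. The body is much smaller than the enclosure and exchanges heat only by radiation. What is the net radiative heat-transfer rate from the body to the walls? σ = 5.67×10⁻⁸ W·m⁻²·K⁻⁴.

For a small grey body in a large enclosure: P_net = εσA(T_body⁴ − T_wall⁴).
A = 4πr² = 3.664 m²; T_body⁴ − T_wall⁴ = 2.020×10¹⁰ − 6.324×10⁹ = 1.388×10¹⁰ K⁴.
|P_net| = 0.26·5.67×10⁻⁸·3.664·1.388×10¹⁰.

P_net ≈ 750 W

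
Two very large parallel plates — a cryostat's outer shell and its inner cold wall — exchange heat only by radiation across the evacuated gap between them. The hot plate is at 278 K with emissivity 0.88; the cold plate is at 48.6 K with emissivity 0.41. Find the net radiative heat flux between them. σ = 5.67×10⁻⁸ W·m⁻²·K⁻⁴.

For two infinite grey parallel plates, q = σ(T₁⁴ − T₂⁴)/(1/ε₁ + 1/ε₂ − 1).
T₁⁴ − T₂⁴ = 5.973×10⁹ − 5.579×10⁶ = 5.967×10⁹ K⁴.
1/ε₁ + 1/ε₂ − 1 = 1.136 + 2.439 − 1 = 2.575.
q = 5.67×10⁻⁸ × 5.967×10⁹ / 2.575.

q ≈ 131 W/m²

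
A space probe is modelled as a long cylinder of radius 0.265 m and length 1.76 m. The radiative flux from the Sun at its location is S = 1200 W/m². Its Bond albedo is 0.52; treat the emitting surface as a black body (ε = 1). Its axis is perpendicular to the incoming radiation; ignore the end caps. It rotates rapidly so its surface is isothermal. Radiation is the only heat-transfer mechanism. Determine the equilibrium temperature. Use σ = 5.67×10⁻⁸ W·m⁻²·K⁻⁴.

T ≈ 238 K

At equilibrium, absorbed power = emitted power.
Absorbing cross-section = 2rL = 0.9328 m²; emitting surface = 2πrL = 2.930 m² (ratio π).
(1−a)S·A_cross = εσ·A_surf·T⁴  ⇒  T⁴ = (1−a)S/(πσ).
T⁴ = 0.480·1200/(π·5.67×10⁻⁸) = 3.234×10⁹ K⁴.
T = (3.234×10⁹)^(1/4).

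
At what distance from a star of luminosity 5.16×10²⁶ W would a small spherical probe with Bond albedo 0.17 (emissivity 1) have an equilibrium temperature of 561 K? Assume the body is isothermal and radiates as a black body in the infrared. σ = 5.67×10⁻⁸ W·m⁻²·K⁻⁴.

d ≈ 3.90×10¹⁰ m

For an isothermal black-emitting sphere, (1−a)S·πr² = σ·4πr²·T⁴ ⇒ S = 4σT⁴/(1−a).
S = 4·5.67×10⁻⁸·(561)⁴/0.830 = 27070 W/m².
Flux falls as S = L/(4πd²), so d = √(L/(4πS)) = √(5.16×10²⁶/(4π·27070)).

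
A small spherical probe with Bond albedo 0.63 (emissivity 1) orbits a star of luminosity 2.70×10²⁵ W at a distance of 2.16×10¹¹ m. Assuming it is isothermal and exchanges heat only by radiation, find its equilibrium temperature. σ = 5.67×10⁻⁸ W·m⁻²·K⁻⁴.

T ≈ 93.1 K

First find the stellar flux at distance d: S = L/(4πd²) = 2.70×10²⁵/(4π·(2.16×10¹¹)²) = 46.05 W/m².
For an isothermal sphere, absorbed (1−a)S·πr² = emitted σ·4πr²·T⁴, so T⁴ = (1−a)S/(4σ).
T⁴ = 0.370·46.05/(4·5.67×10⁻⁸) = 7.513×10⁷ K⁴.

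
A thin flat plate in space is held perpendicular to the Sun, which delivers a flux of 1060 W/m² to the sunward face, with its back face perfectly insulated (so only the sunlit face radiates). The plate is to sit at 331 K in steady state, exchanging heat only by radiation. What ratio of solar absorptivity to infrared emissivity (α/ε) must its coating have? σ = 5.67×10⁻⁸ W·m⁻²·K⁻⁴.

Balance: αS·A = εσ·1A·T⁴ ⇒ α/ε = σT⁴/S.
α/ε = 5.67×10⁻⁸·(331)⁴/1060 = 5.67×10⁻⁸·1.200×10¹⁰/1060.

α/ε ≈ 0.642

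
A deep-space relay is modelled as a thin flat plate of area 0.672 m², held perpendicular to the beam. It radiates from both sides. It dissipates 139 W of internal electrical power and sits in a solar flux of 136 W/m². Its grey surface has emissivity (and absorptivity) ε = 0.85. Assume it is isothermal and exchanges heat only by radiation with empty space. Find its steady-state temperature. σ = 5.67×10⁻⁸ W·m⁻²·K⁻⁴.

At steady state, absorbed solar power + internal power = radiated power.
Absorbed: α·S·A_cross = 0.85·136·0.6720 = 77.68 W (cross-section A).
Total input = 77.68 + 139 = 216.7 W.
Radiated: εσ·A_surf·T⁴ with A_surf = 2A = 1.344 m².
T⁴ = 216.7/(0.85·5.67×10⁻⁸·1.344) = 3.345×10⁹ K⁴.

T ≈ 240 K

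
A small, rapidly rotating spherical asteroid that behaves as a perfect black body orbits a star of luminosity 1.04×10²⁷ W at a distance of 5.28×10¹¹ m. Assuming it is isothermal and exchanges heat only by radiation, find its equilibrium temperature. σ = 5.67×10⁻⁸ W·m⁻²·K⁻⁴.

T ≈ 190 K

First find the stellar flux at distance d: S = L/(4πd²) = 1.04×10²⁷/(4π·(5.28×10¹¹)²) = 296.9 W/m².
For an isothermal sphere, absorbed (1−a)S·πr² = emitted σ·4πr²·T⁴, so T⁴ = (1−a)S/(4σ).
T⁴ = 1.00·296.9/(4·5.67×10⁻⁸) = 1.309×10⁹ K⁴.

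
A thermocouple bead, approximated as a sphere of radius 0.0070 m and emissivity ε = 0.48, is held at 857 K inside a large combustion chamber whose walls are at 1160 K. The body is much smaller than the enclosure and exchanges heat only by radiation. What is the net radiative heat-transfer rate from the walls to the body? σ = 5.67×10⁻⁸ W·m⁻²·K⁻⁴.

For a small grey body in a large enclosure: P_net = εσA(T_body⁴ − T_wall⁴).
A = 4πr² = 6.158×10⁻⁴ m²; T_body⁴ − T_wall⁴ = 5.394×10¹¹ − 1.811×10¹² = -1.271×10¹² K⁴.
|P_net| = 0.48·5.67×10⁻⁸·6.158×10⁻⁴·1.271×10¹².

P_net ≈ 21.3 W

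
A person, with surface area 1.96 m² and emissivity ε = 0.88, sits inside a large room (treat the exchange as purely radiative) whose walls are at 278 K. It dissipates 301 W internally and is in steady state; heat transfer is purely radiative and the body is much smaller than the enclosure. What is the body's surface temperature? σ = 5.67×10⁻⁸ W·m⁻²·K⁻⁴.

For a small grey body in a large enclosure, net radiated power = εσA(T⁴ − T_w⁴).
Steady state: P = εσA(T⁴ − T_w⁴) with A = 1.96 m².
T⁴ = P/(εσA) + T_w⁴ = 301/(0.88·5.67×10⁻⁸·1.960) + (278)⁴
    = 3.078×10⁹ + 5.973×10⁹ = 9.051×10⁹ K⁴.

T ≈ 308 K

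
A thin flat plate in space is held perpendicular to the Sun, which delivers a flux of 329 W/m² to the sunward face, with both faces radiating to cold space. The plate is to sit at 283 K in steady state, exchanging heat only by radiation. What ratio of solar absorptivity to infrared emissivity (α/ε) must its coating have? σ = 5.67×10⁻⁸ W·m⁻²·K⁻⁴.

α/ε ≈ 2.21

Balance: αS·A = εσ·2A·T⁴ ⇒ α/ε = 2σT⁴/S.
α/ε = 2·5.67×10⁻⁸·(283)⁴/329 = 2·5.67×10⁻⁸·6.414×10⁹/329.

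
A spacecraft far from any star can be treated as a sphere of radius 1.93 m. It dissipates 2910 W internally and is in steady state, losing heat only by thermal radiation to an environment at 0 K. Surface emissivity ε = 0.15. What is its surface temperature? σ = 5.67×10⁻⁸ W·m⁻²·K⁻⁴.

T ≈ 292 K

Steady state: internal power = radiated power, P = εσA T⁴.
Radiating area A = 4πr² = 46.81 m².
T⁴ = P/(εσA) = 2910/(0.15·5.67×10⁻⁸·46.81) = 7.310×10⁹ K⁴.
T = (7.310×10⁹)^(1/4).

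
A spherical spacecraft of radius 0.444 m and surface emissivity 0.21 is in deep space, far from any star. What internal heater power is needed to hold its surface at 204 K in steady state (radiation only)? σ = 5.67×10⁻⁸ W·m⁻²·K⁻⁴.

P = εσ·4πr²·T⁴.
4πr² = 2.477 m²; T⁴ = 1.732×10⁹ K⁴.
P = 0.21·5.67×10⁻⁸·2.477·1.732×10⁹.

P ≈ 51.1 W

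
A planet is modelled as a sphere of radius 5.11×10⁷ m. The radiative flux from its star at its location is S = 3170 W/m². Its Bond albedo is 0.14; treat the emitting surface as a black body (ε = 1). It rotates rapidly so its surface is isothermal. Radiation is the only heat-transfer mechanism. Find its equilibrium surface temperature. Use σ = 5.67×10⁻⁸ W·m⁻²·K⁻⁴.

T ≈ 331 K

At equilibrium, absorbed power = emitted power.
Absorbing cross-section = πr² = 8.203×10¹⁵ m²; emitting surface = 4πr² = 3.281×10¹⁶ m² (ratio 4).
(1−a)S·A_cross = εσ·A_surf·T⁴  ⇒  T⁴ = (1−a)S/(4σ).
T⁴ = 0.860·3170/(4·5.67×10⁻⁸) = 1.202×10¹⁰ K⁴.
T = (1.202×10¹⁰)^(1/4).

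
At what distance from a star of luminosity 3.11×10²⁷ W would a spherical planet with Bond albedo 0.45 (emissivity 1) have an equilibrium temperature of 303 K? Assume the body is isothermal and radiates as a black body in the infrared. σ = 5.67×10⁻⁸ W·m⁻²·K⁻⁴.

d ≈ 2.67×10¹¹ m

For an isothermal black-emitting sphere, (1−a)S·πr² = σ·4πr²·T⁴ ⇒ S = 4σT⁴/(1−a).
S = 4·5.67×10⁻⁸·(303)⁴/0.550 = 3476 W/m².
Flux falls as S = L/(4πd²), so d = √(L/(4πS)) = √(3.11×10²⁷/(4π·3476)).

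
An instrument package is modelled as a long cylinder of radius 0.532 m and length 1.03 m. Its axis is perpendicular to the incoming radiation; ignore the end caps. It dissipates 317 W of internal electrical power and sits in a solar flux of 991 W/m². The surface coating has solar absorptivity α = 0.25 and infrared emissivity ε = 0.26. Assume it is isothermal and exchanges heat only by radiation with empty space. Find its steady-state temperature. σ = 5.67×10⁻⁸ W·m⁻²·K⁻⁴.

At steady state, absorbed solar power + internal power = radiated power.
Absorbed: α·S·A_cross = 0.25·991·1.096 = 271.5 W (cross-section 2rL).
Total input = 271.5 + 317 = 588.5 W.
Radiated: εσ·A_surf·T⁴ with A_surf = 2πrL = 3.443 m².
T⁴ = 588.5/(0.26·5.67×10⁻⁸·3.443) = 1.160×10¹⁰ K⁴.

T ≈ 328 K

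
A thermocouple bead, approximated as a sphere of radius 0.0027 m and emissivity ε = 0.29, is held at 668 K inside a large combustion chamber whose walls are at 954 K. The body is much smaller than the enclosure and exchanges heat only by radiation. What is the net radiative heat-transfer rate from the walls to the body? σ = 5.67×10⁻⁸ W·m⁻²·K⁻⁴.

P_net ≈ 0.948 W

For a small grey body in a large enclosure: P_net = εσA(T_body⁴ − T_wall⁴).
A = 4πr² = 9.161×10⁻⁵ m²; T_body⁴ − T_wall⁴ = 1.991×10¹¹ − 8.283×10¹¹ = -6.292×10¹¹ K⁴.
|P_net| = 0.29·5.67×10⁻⁸·9.161×10⁻⁵·6.292×10¹¹.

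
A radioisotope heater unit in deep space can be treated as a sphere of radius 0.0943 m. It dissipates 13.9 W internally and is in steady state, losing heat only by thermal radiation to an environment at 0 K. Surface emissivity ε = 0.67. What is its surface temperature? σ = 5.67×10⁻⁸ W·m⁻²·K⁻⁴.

Steady state: internal power = radiated power, P = εσA T⁴.
Radiating area A = 4πr² = 0.1117 m².
T⁴ = P/(εσA) = 13.9/(0.67·5.67×10⁻⁸·0.1117) = 3.274×10⁹ K⁴.
T = (3.274×10⁹)^(1/4).

T ≈ 239 K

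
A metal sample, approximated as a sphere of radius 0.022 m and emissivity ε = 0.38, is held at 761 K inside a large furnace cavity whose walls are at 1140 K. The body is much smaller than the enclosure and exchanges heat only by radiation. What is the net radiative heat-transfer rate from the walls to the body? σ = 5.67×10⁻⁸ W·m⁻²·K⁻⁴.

P_net ≈ 177 W

For a small grey body in a large enclosure: P_net = εσA(T_body⁴ − T_wall⁴).
A = 4πr² = 0.006082 m²; T_body⁴ − T_wall⁴ = 3.354×10¹¹ − 1.689×10¹² = -1.354×10¹² K⁴.
|P_net| = 0.38·5.67×10⁻⁸·0.006082·1.354×10¹².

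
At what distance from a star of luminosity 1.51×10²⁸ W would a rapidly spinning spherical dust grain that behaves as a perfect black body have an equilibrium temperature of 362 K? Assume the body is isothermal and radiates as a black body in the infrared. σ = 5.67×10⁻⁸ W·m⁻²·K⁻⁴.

For an isothermal black-emitting sphere, (1−a)S·πr² = σ·4πr²·T⁴ ⇒ S = 4σT⁴/(1−a).
S = 4·5.67×10⁻⁸·(362)⁴/1.00 = 3895 W/m².
Flux falls as S = L/(4πd²), so d = √(L/(4πS)) = √(1.51×10²⁸/(4π·3895)).

d ≈ 5.55×10¹¹ m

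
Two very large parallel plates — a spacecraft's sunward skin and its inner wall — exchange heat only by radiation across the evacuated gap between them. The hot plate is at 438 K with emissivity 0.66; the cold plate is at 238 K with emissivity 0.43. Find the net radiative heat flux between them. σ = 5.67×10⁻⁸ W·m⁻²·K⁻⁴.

q ≈ 671 W/m²

For two infinite grey parallel plates, q = σ(T₁⁴ − T₂⁴)/(1/ε₁ + 1/ε₂ − 1).
T₁⁴ − T₂⁴ = 3.680×10¹⁰ − 3.209×10⁹ = 3.360×10¹⁰ K⁴.
1/ε₁ + 1/ε₂ − 1 = 1.515 + 2.326 − 1 = 2.841.
q = 5.67×10⁻⁸ × 3.360×10¹⁰ / 2.841.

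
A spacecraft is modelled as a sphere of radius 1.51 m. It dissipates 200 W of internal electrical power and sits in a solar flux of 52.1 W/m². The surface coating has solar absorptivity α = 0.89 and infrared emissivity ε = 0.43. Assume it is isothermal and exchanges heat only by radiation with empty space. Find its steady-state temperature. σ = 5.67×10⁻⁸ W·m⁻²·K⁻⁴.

T ≈ 166 K

At steady state, absorbed solar power + internal power = radiated power.
Absorbed: α·S·A_cross = 0.89·52.1·7.163 = 332.1 W (cross-section πr²).
Total input = 332.1 + 200 = 532.1 W.
Radiated: εσ·A_surf·T⁴ with A_surf = 4πr² = 28.65 m².
T⁴ = 532.1/(0.43·5.67×10⁻⁸·28.65) = 7.618×10⁸ K⁴.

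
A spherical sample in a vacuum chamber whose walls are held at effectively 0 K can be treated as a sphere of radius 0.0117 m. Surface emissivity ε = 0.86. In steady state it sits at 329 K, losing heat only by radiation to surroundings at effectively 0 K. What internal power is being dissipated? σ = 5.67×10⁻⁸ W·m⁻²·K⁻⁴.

P ≈ 0.983 W

Steady state: P = εσA T⁴.
A = 4πr² = 0.001720 m²; T⁴ = (329)⁴ = 1.172×10¹⁰ K⁴.
P = 0.86 × 5.67×10⁻⁸ × 0.001720 × 1.172×10¹⁰.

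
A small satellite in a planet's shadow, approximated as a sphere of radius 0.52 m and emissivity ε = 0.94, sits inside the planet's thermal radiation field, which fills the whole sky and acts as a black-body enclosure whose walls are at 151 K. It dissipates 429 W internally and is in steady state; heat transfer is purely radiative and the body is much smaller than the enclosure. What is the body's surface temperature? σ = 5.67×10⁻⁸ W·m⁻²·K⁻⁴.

For a small grey body in a large enclosure, net radiated power = εσA(T⁴ − T_w⁴).
Steady state: P = εσA(T⁴ − T_w⁴) with A = 4πr² = 3.398 m².
T⁴ = P/(εσA) + T_w⁴ = 429/(0.94·5.67×10⁻⁸·3.398) + (151)⁴
    = 2.369×10⁹ + 5.199×10⁸ = 2.889×10⁹ K⁴.

T ≈ 232 K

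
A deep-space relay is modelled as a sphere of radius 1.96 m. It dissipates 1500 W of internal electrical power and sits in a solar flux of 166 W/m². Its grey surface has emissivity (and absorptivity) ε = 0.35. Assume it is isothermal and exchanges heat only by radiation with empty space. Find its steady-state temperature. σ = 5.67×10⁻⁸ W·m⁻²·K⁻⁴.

At steady state, absorbed solar power + internal power = radiated power.
Absorbed: α·S·A_cross = 0.35·166·12.07 = 701.2 W (cross-section πr²).
Total input = 701.2 + 1500 = 2201 W.
Radiated: εσ·A_surf·T⁴ with A_surf = 4πr² = 48.27 m².
T⁴ = 2201/(0.35·5.67×10⁻⁸·48.27) = 2.298×10⁹ K⁴.

T ≈ 219 K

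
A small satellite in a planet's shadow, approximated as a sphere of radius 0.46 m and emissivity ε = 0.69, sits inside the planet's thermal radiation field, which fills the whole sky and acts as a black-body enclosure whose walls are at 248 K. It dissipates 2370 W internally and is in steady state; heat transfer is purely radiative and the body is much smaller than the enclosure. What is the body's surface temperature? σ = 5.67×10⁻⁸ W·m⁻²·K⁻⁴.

For a small grey body in a large enclosure, net radiated power = εσA(T⁴ − T_w⁴).
Steady state: P = εσA(T⁴ − T_w⁴) with A = 4πr² = 2.659 m².
T⁴ = P/(εσA) + T_w⁴ = 2370/(0.69·5.67×10⁻⁸·2.659) + (248)⁴
    = 2.278×10¹⁰ + 3.783×10⁹ = 2.656×10¹⁰ K⁴.

T ≈ 404 K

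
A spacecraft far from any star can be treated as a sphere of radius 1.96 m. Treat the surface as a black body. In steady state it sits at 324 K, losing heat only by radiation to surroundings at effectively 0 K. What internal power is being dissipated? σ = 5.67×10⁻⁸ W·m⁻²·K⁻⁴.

P ≈ 30200 W

Steady state: P = εσA T⁴.
A = 4πr² = 48.27 m²; T⁴ = (324)⁴ = 1.102×10¹⁰ K⁴.
P = 1.0 × 5.67×10⁻⁸ × 48.27 × 1.102×10¹⁰.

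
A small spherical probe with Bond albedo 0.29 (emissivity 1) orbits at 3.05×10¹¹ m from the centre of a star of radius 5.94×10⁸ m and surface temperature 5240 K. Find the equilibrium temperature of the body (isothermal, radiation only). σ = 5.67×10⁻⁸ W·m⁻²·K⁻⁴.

The star's surface emits σT_*⁴; at distance d the flux is S = σT_*⁴(R_*/d)².
S = 5.67×10⁻⁸·(5240)⁴·(5.94×10⁸/3.05×10¹¹)² = 162.1 W/m².
For an isothermal sphere T⁴ = (1−a)S/(4σ) = 5.076×10⁸ K⁴.

T ≈ 150 K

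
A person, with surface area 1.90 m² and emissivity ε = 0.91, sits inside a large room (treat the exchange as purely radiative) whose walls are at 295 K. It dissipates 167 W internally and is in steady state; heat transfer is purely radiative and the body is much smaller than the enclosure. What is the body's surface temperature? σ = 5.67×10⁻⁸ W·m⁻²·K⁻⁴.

For a small grey body in a large enclosure, net radiated power = εσA(T⁴ − T_w⁴).
Steady state: P = εσA(T⁴ − T_w⁴) with A = 1.90 m².
T⁴ = P/(εσA) + T_w⁴ = 167/(0.91·5.67×10⁻⁸·1.900) + (295)⁴
    = 1.703×10⁹ + 7.573×10⁹ = 9.277×10⁹ K⁴.

T ≈ 310 K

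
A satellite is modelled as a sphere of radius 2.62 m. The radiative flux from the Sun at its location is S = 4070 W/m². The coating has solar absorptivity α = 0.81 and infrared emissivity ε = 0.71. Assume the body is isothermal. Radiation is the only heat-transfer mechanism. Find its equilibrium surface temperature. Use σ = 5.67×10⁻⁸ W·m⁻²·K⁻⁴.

At equilibrium, absorbed power = emitted power.
Absorbing cross-section = πr² = 21.57 m²; emitting surface = 4πr² = 86.26 m² (ratio 4).
αS·A_cross = εσ·A_surf·T⁴  ⇒  T⁴ = αS/(ε·4σ).
T⁴ = 0.810·4070/(0.71·4·5.67×10⁻⁸) = 2.047×10¹⁰ K⁴.
T = (2.047×10¹⁰)^(1/4).

T ≈ 378 K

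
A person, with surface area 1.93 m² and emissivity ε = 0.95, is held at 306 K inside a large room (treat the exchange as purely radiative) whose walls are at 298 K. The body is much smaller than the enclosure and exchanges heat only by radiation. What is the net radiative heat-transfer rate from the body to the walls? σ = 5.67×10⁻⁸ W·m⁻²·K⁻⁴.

P_net ≈ 91.6 W

For a small grey body in a large enclosure: P_net = εσA(T_body⁴ − T_wall⁴).
A = 1.93 m²; T_body⁴ − T_wall⁴ = 8.768×10⁹ − 7.886×10⁹ = 8.816×10⁸ K⁴.
|P_net| = 0.95·5.67×10⁻⁸·1.930·8.816×10⁸.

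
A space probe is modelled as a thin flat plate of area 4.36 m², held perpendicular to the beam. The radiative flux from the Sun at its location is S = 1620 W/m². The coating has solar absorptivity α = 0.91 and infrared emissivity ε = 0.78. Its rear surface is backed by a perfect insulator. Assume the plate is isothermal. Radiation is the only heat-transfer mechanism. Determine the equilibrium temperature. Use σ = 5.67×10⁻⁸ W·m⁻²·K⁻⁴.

At equilibrium, absorbed power = emitted power.
Absorbing cross-section = A = 4.360 m²; emitting surface = A = 4.360 m² (ratio 1).
αS·A_cross = εσ·A_surf·T⁴  ⇒  T⁴ = αS/(ε·1σ).
T⁴ = 0.910·1620/(0.78·1·5.67×10⁻⁸) = 3.333×10¹⁰ K⁴.
T = (3.333×10¹⁰)^(1/4).

T ≈ 427 K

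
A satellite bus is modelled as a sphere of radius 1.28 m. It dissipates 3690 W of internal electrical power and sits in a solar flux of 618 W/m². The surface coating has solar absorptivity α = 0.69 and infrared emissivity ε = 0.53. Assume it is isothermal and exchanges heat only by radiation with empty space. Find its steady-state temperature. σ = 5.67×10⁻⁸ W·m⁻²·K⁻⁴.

T ≈ 312 K

At steady state, absorbed solar power + internal power = radiated power.
Absorbed: α·S·A_cross = 0.69·618·5.147 = 2195 W (cross-section πr²).
Total input = 2195 + 3690 = 5885 W.
Radiated: εσ·A_surf·T⁴ with A_surf = 4πr² = 20.59 m².
T⁴ = 5885/(0.53·5.67×10⁻⁸·20.59) = 9.511×10⁹ K⁴.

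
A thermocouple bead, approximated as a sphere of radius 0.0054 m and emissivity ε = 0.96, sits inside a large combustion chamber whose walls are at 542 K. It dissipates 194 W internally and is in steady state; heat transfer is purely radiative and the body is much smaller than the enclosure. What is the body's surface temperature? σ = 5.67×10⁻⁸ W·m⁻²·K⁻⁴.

T ≈ 1770 K

For a small grey body in a large enclosure, net radiated power = εσA(T⁴ − T_w⁴).
Steady state: P = εσA(T⁴ − T_w⁴) with A = 4πr² = 3.664×10⁻⁴ m².
T⁴ = P/(εσA) + T_w⁴ = 194/(0.96·5.67×10⁻⁸·3.664×10⁻⁴) + (542)⁴
    = 9.726×10¹² + 8.630×10¹⁰ = 9.813×10¹² K⁴.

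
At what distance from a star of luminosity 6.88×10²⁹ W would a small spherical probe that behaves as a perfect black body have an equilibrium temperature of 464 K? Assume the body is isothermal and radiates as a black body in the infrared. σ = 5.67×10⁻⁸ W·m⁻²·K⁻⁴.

For an isothermal black-emitting sphere, (1−a)S·πr² = σ·4πr²·T⁴ ⇒ S = 4σT⁴/(1−a).
S = 4·5.67×10⁻⁸·(464)⁴/1.00 = 10510 W/m².
Flux falls as S = L/(4πd²), so d = √(L/(4πS)) = √(6.88×10²⁹/(4π·10510)).

d ≈ 2.28×10¹² m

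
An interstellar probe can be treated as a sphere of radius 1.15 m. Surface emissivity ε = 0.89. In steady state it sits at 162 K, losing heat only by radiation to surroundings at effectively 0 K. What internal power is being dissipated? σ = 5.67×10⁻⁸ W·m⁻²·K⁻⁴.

Steady state: P = εσA T⁴.
A = 4πr² = 16.62 m²; T⁴ = (162)⁴ = 6.887×10⁸ K⁴.
P = 0.89 × 5.67×10⁻⁸ × 16.62 × 6.887×10⁸.

P ≈ 578 W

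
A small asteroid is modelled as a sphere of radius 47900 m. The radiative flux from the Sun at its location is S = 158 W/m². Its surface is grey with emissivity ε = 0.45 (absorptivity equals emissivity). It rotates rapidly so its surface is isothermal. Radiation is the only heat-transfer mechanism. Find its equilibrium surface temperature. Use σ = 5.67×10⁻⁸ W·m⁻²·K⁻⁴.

At equilibrium, absorbed power = emitted power.
Absorbing cross-section = πr² = 7.208×10⁹ m²; emitting surface = 4πr² = 2.883×10¹⁰ m² (ratio 4).
εS·A_cross = εσ·A_surf·T⁴  ⇒  T⁴ = S/(4σ)   (ε cancels).
T⁴ = 158/(4·5.67×10⁻⁸) = 6.966×10⁸ K⁴.
T = (6.966×10⁸)^(1/4).

T ≈ 162 K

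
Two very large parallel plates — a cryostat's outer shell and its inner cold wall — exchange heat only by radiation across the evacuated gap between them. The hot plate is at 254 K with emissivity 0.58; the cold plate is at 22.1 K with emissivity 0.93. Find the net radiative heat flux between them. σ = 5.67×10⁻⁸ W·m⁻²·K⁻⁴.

For two infinite grey parallel plates, q = σ(T₁⁴ − T₂⁴)/(1/ε₁ + 1/ε₂ − 1).
T₁⁴ − T₂⁴ = 4.162×10⁹ − 2.385×10⁵ = 4.162×10⁹ K⁴.
1/ε₁ + 1/ε₂ − 1 = 1.724 + 1.075 − 1 = 1.799.
q = 5.67×10⁻⁸ × 4.162×10⁹ / 1.799.

q ≈ 131 W/m²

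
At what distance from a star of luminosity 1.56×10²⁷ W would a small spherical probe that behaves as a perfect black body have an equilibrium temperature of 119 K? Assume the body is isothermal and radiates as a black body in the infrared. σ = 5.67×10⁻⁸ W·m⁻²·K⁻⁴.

For an isothermal black-emitting sphere, (1−a)S·πr² = σ·4πr²·T⁴ ⇒ S = 4σT⁴/(1−a).
S = 4·5.67×10⁻⁸·(119)⁴/1.00 = 45.48 W/m².
Flux falls as S = L/(4πd²), so d = √(L/(4πS)) = √(1.56×10²⁷/(4π·45.48)).

d ≈ 1.65×10¹² m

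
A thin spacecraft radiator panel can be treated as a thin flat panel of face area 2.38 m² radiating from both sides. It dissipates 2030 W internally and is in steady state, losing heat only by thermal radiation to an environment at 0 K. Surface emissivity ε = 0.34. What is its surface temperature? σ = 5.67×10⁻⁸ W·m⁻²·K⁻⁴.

Steady state: internal power = radiated power, P = εσA T⁴.
Radiating area A = 2·2.38 = 4.760 m².
T⁴ = P/(εσA) = 2030/(0.34·5.67×10⁻⁸·4.760) = 2.212×10¹⁰ K⁴.
T = (2.212×10¹⁰)^(1/4).

T ≈ 386 K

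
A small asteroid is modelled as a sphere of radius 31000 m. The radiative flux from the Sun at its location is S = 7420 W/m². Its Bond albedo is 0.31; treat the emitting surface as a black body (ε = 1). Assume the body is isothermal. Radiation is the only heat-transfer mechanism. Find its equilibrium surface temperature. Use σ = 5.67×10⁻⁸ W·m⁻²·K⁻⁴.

T ≈ 388 K

At equilibrium, absorbed power = emitted power.
Absorbing cross-section = πr² = 3.019×10⁹ m²; emitting surface = 4πr² = 1.208×10¹⁰ m² (ratio 4).
(1−a)S·A_cross = εσ·A_surf·T⁴  ⇒  T⁴ = (1−a)S/(4σ).
T⁴ = 0.690·7420/(4·5.67×10⁻⁸) = 2.257×10¹⁰ K⁴.
T = (2.257×10¹⁰)^(1/4).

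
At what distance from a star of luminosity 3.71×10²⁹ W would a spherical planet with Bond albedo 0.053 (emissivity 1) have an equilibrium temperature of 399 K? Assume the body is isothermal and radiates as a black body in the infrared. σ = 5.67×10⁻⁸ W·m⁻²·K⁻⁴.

For an isothermal black-emitting sphere, (1−a)S·πr² = σ·4πr²·T⁴ ⇒ S = 4σT⁴/(1−a).
S = 4·5.67×10⁻⁸·(399)⁴/0.947 = 6070 W/m².
Flux falls as S = L/(4πd²), so d = √(L/(4πS)) = √(3.71×10²⁹/(4π·6070)).

d ≈ 2.21×10¹² m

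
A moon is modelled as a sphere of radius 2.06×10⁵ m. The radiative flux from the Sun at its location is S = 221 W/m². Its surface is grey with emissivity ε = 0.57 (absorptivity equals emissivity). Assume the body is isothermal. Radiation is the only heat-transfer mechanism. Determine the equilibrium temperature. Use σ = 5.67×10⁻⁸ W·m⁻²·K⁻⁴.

T ≈ 177 K

At equilibrium, absorbed power = emitted power.
Absorbing cross-section = πr² = 1.333×10¹¹ m²; emitting surface = 4πr² = 5.333×10¹¹ m² (ratio 4).
εS·A_cross = εσ·A_surf·T⁴  ⇒  T⁴ = S/(4σ)   (ε cancels).
T⁴ = 221/(4·5.67×10⁻⁸) = 9.744×10⁸ K⁴.
T = (9.744×10⁸)^(1/4).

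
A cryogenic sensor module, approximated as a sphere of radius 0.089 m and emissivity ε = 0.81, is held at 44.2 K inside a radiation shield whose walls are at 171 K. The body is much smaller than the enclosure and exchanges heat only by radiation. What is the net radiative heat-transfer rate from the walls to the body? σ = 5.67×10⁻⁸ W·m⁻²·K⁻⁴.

P_net ≈ 3.89 W

For a small grey body in a large enclosure: P_net = εσA(T_body⁴ − T_wall⁴).
A = 4πr² = 0.09954 m²; T_body⁴ − T_wall⁴ = 3.817×10⁶ − 8.550×10⁸ = -8.512×10⁸ K⁴.
|P_net| = 0.81·5.67×10⁻⁸·0.09954·8.512×10⁸.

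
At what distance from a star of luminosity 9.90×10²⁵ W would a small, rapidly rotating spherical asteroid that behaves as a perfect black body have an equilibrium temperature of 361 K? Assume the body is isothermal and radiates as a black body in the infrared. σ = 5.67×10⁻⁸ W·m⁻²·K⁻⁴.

d ≈ 4.52×10¹⁰ m

For an isothermal black-emitting sphere, (1−a)S·πr² = σ·4πr²·T⁴ ⇒ S = 4σT⁴/(1−a).
S = 4·5.67×10⁻⁸·(361)⁴/1.00 = 3852 W/m².
Flux falls as S = L/(4πd²), so d = √(L/(4πS)) = √(9.90×10²⁵/(4π·3852)).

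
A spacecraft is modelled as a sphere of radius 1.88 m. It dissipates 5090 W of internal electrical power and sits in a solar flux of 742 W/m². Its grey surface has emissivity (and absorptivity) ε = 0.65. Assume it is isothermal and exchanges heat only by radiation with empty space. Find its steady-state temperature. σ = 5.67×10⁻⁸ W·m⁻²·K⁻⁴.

At steady state, absorbed solar power + internal power = radiated power.
Absorbed: α·S·A_cross = 0.65·742·11.10 = 5355 W (cross-section πr²).
Total input = 5355 + 5090 = 10450 W.
Radiated: εσ·A_surf·T⁴ with A_surf = 4πr² = 44.41 m².
T⁴ = 10450/(0.65·5.67×10⁻⁸·44.41) = 6.381×10⁹ K⁴.

T ≈ 283 K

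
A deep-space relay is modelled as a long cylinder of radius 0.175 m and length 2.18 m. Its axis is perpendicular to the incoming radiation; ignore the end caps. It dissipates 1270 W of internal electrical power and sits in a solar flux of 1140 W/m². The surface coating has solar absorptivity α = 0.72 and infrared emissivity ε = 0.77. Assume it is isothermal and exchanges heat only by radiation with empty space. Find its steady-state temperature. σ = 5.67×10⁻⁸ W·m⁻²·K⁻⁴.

At steady state, absorbed solar power + internal power = radiated power.
Absorbed: α·S·A_cross = 0.72·1140·0.7630 = 626.3 W (cross-section 2rL).
Total input = 626.3 + 1270 = 1896 W.
Radiated: εσ·A_surf·T⁴ with A_surf = 2πrL = 2.397 m².
T⁴ = 1896/(0.77·5.67×10⁻⁸·2.397) = 1.812×10¹⁰ K⁴.

T ≈ 367 K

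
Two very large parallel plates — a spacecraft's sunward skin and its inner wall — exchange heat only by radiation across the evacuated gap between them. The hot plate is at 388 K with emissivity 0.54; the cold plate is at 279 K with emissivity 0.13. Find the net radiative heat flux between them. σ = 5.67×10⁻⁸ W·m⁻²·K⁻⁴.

For two infinite grey parallel plates, q = σ(T₁⁴ − T₂⁴)/(1/ε₁ + 1/ε₂ − 1).
T₁⁴ − T₂⁴ = 2.266×10¹⁰ − 6.059×10⁹ = 1.660×10¹⁰ K⁴.
1/ε₁ + 1/ε₂ − 1 = 1.852 + 7.692 − 1 = 8.544.
q = 5.67×10⁻⁸ × 1.660×10¹⁰ / 8.544.

q ≈ 110 W/m²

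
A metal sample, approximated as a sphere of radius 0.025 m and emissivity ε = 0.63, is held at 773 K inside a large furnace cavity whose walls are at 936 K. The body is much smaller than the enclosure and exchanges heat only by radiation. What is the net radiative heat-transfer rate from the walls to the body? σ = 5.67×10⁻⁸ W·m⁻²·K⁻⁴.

P_net ≈ 115 W

For a small grey body in a large enclosure: P_net = εσA(T_body⁴ − T_wall⁴).
A = 4πr² = 0.007854 m²; T_body⁴ − T_wall⁴ = 3.570×10¹¹ − 7.675×10¹¹ = -4.105×10¹¹ K⁴.
|P_net| = 0.63·5.67×10⁻⁸·0.007854·4.105×10¹¹.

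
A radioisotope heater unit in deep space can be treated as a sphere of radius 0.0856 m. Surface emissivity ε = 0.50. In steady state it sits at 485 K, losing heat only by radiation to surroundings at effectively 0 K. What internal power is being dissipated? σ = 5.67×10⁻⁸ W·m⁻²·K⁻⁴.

P ≈ 144 W

Steady state: P = εσA T⁴.
A = 4πr² = 0.09208 m²; T⁴ = (485)⁴ = 5.533×10¹⁰ K⁴.
P = 0.50 × 5.67×10⁻⁸ × 0.09208 × 5.533×10¹⁰.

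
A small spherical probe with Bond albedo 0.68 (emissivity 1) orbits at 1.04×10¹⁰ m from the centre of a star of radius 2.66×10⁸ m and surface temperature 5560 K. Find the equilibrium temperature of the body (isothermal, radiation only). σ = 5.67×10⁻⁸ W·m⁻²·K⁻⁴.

The star's surface emits σT_*⁴; at distance d the flux is S = σT_*⁴(R_*/d)².
S = 5.67×10⁻⁸·(5560)⁴·(2.66×10⁸/1.04×10¹⁰)² = 35450 W/m².
For an isothermal sphere T⁴ = (1−a)S/(4σ) = 5.001×10¹⁰ K⁴.

T ≈ 473 K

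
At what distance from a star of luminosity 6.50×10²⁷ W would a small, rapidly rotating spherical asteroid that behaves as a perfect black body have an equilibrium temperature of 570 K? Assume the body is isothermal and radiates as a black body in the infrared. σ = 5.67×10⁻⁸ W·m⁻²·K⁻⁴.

For an isothermal black-emitting sphere, (1−a)S·πr² = σ·4πr²·T⁴ ⇒ S = 4σT⁴/(1−a).
S = 4·5.67×10⁻⁸·(570)⁴/1.00 = 23940 W/m².
Flux falls as S = L/(4πd²), so d = √(L/(4πS)) = √(6.50×10²⁷/(4π·23940)).

d ≈ 1.47×10¹¹ m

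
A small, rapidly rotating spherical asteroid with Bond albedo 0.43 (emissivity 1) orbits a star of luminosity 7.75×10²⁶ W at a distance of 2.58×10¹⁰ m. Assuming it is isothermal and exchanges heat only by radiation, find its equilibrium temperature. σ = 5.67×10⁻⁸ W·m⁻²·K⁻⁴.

T ≈ 695 K

First find the stellar flux at distance d: S = L/(4πd²) = 7.75×10²⁶/(4π·(2.58×10¹⁰)²) = 92650 W/m².
For an isothermal sphere, absorbed (1−a)S·πr² = emitted σ·4πr²·T⁴, so T⁴ = (1−a)S/(4σ).
T⁴ = 0.570·92650/(4·5.67×10⁻⁸) = 2.329×10¹¹ K⁴.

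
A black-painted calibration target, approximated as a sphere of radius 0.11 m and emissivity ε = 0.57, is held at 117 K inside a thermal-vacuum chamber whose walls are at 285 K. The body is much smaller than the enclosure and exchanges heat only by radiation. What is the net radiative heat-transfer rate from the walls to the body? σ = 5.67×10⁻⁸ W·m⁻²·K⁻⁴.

For a small grey body in a large enclosure: P_net = εσA(T_body⁴ − T_wall⁴).
A = 4πr² = 0.1521 m²; T_body⁴ − T_wall⁴ = 1.874×10⁸ − 6.598×10⁹ = -6.410×10⁹ K⁴.
|P_net| = 0.57·5.67×10⁻⁸·0.1521·6.410×10⁹.

P_net ≈ 31.5 W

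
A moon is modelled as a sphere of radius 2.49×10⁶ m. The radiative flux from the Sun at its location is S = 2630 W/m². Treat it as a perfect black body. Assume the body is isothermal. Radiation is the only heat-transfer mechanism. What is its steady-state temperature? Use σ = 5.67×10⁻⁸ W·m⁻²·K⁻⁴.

T ≈ 328 K

At equilibrium, absorbed power = emitted power.
Absorbing cross-section = πr² = 1.948×10¹³ m²; emitting surface = 4πr² = 7.791×10¹³ m² (ratio 4).
S·A_cross = εσ·A_surf·T⁴  ⇒  T⁴ = S/(4σ).
T⁴ = 1.00·2630/(4·5.67×10⁻⁸) = 1.160×10¹⁰ K⁴.
T = (1.160×10¹⁰)^(1/4).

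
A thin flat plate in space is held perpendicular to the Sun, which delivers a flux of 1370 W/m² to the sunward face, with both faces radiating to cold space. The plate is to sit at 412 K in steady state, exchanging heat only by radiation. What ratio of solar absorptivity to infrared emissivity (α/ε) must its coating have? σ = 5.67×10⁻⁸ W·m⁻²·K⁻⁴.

Balance: αS·A = εσ·2A·T⁴ ⇒ α/ε = 2σT⁴/S.
α/ε = 2·5.67×10⁻⁸·(412)⁴/1370 = 2·5.67×10⁻⁸·2.881×10¹⁰/1370.

α/ε ≈ 2.38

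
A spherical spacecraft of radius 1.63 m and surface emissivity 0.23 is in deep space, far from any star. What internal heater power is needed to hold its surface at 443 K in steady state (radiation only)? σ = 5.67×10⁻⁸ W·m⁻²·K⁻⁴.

P ≈ 16800 W

P = εσ·4πr²·T⁴.
4πr² = 33.39 m²; T⁴ = 3.851×10¹⁰ K⁴.
P = 0.23·5.67×10⁻⁸·33.39·3.851×10¹⁰.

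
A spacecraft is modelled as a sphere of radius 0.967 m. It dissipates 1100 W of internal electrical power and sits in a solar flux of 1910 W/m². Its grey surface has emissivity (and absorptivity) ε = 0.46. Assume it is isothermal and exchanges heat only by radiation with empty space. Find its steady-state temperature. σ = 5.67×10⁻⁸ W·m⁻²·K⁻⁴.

At steady state, absorbed solar power + internal power = radiated power.
Absorbed: α·S·A_cross = 0.46·1910·2.938 = 2581 W (cross-section πr²).
Total input = 2581 + 1100 = 3681 W.
Radiated: εσ·A_surf·T⁴ with A_surf = 4πr² = 11.75 m².
T⁴ = 3681/(0.46·5.67×10⁻⁸·11.75) = 1.201×10¹⁰ K⁴.

T ≈ 331 K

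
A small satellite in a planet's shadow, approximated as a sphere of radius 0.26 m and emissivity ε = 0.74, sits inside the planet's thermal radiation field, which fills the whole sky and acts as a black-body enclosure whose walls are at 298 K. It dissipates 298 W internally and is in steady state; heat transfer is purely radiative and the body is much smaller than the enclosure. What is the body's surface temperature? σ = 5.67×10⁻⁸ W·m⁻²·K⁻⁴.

T ≈ 357 K

For a small grey body in a large enclosure, net radiated power = εσA(T⁴ − T_w⁴).
Steady state: P = εσA(T⁴ − T_w⁴) with A = 4πr² = 0.8495 m².
T⁴ = P/(εσA) + T_w⁴ = 298/(0.74·5.67×10⁻⁸·0.8495) + (298)⁴
    = 8.361×10⁹ + 7.886×10⁹ = 1.625×10¹⁰ K⁴.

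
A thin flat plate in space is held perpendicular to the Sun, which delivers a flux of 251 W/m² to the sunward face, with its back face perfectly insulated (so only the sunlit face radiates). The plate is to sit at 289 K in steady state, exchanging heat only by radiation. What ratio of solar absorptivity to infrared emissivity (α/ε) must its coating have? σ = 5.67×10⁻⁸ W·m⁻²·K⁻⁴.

Balance: αS·A = εσ·1A·T⁴ ⇒ α/ε = σT⁴/S.
α/ε = 5.67×10⁻⁸·(289)⁴/251 = 5.67×10⁻⁸·6.976×10⁹/251.

α/ε ≈ 1.58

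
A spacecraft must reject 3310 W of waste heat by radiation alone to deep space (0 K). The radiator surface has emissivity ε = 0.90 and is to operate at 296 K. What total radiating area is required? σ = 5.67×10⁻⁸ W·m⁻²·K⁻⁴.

A ≈ 8.45 m²

P = εσA T⁴ ⇒ A = P/(εσT⁴).
T⁴ = 7.677×10⁹ K⁴.
A = 3310/(0.90 × 5.67×10⁻⁸ × 7.677×10⁹).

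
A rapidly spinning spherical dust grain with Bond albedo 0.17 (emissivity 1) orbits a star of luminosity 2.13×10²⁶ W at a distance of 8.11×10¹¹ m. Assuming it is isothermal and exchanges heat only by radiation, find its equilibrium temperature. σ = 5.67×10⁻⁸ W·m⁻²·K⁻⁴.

First find the stellar flux at distance d: S = L/(4πd²) = 2.13×10²⁶/(4π·(8.11×10¹¹)²) = 25.77 W/m².
For an isothermal sphere, absorbed (1−a)S·πr² = emitted σ·4πr²·T⁴, so T⁴ = (1−a)S/(4σ).
T⁴ = 0.830·25.77/(4·5.67×10⁻⁸) = 9.431×10⁷ K⁴.

T ≈ 98.5 K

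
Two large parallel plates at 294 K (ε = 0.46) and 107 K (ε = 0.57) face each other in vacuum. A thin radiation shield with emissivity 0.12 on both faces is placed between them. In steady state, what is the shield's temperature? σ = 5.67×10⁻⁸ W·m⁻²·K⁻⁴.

In steady state the net flux on the hot side equals that on the cold side.
σ(T₁⁴−T_s⁴)/D₁ = σ(T_s⁴−T₂⁴)/D₂, with D₁ = 1/ε₁+1/ε_s−1 = 9.507, D₂ = 1/ε_s+1/ε₂−1 = 9.088.
Solve for T_s⁴: T_s⁴ = (D₂·T₁⁴ + D₁·T₂⁴)/(D₁+D₂) = 3.718×10⁹ K⁴.

T_s ≈ 247 K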